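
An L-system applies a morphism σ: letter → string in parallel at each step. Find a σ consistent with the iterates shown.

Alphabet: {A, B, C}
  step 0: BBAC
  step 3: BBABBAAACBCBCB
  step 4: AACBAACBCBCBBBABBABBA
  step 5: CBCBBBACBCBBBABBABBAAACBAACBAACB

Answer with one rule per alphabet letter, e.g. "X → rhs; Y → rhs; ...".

A->CB, B->A, C->BB

  step 4 ⇒ step 5: AACBAACBCBCBBBABBABBA ⇒ CB·CB·BB·A·CB·CB·BB·A·BB·A·BB·A·A·A·CB·A·A·CB·A·A·CB
    A ↦ CB
    B ↦ A
    C ↦ BB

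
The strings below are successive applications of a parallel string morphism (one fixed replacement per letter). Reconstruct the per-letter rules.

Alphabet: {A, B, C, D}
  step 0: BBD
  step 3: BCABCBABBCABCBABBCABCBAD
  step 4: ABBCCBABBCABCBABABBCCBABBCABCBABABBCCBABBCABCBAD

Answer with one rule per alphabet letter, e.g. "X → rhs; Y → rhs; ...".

  step 3 ⇒ step 4: BCABCBABBCABCBABBCABCBAD ⇒ AB·BC·CB·AB·BC·AB·CB·AB·AB·BC·CB·AB·BC·AB·CB·AB·AB·BC·CB·AB·BC·AB·CB·AD
    A ↦ CB
    B ↦ AB
    C ↦ BC
    D ↦ AD

A->CB, B->AB, C->BC, D->AD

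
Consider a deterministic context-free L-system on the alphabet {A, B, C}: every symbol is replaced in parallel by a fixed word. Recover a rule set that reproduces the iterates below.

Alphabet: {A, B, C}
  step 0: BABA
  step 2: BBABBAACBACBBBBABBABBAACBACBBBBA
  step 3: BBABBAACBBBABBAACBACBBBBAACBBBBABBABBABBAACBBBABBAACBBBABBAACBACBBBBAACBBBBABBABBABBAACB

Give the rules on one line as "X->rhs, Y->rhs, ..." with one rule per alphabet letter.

  step 2 ⇒ step 3: BBABBAACBACBBBBABBABBAACBACBBBBA ⇒ BBA·BBA·ACB·BBA·BBA·ACB·ACB·B·BBA·ACB·B·BBA·BBA·BBA·BBA·ACB·BBA·BBA·ACB·BBA·BBA·ACB·ACB·B·BBA·ACB·B·BBA·BBA·BBA·BBA·ACB
    A ↦ ACB
    B ↦ BBA
    C ↦ B

A->ACB, B->BBA, C->B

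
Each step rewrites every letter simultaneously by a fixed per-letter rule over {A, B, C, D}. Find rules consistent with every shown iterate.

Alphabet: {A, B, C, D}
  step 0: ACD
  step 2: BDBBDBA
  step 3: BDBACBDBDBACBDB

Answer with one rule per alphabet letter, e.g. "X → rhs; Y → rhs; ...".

  step 2 ⇒ step 3: BDBBDBA ⇒ BD·BAC·BD·BD·BAC·BD·B
    A ↦ B
    B ↦ BD
    D ↦ BAC
    C ↦ A  (constrained at step 0)

A->B, B->BD, C->A, D->BAC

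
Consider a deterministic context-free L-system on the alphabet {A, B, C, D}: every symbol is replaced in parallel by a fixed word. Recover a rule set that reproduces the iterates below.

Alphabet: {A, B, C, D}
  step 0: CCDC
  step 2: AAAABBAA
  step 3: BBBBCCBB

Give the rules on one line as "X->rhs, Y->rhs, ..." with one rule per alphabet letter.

A->B, B->C, C->D, D->AA

  step 2 ⇒ step 3: AAAABBAA ⇒ B·B·B·B·C·C·B·B
    A ↦ B
    B ↦ C
    C ↦ D  (constrained at step 0)
    D ↦ AA  (constrained at step 0)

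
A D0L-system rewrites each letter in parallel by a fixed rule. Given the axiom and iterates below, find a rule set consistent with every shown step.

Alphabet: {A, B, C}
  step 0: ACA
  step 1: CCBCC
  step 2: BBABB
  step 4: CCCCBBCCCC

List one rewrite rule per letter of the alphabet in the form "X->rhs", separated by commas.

A->CC, B->A, C->B

  step 1 ⇒ step 2: CCBCC ⇒ B·B·A·B·B
    B ↦ A
    C ↦ B
  step 0 ⇒ step 1: ACA ⇒ CC·B·CC
    A ↦ CC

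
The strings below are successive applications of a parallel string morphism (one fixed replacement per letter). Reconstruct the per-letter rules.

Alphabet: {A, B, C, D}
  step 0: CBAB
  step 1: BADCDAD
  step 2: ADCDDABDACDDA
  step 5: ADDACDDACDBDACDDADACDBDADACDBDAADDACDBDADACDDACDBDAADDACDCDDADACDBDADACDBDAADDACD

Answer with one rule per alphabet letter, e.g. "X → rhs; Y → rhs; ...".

  step 1 ⇒ step 2: BADCDAD ⇒ AD·CD·DA·B·DA·CD·DA
    A ↦ CD
    B ↦ AD
    C ↦ B
    D ↦ DA

A->CD, B->AD, C->B, D->DA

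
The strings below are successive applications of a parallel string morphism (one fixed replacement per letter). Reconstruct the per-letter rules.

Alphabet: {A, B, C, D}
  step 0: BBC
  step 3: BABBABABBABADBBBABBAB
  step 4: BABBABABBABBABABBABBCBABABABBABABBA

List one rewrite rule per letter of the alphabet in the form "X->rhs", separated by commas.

  step 3 ⇒ step 4: BABBABABBABADBBBABBAB ⇒ BA·B·BA·BA·B·BA·B·BA·BA·B·BA·B·BC·BA·BA·BA·B·BA·BA·B·BA
    A ↦ B
    B ↦ BA
    D ↦ BC
    C ↦ DBB  (constrained at step 0)

A->B, B->BA, C->DBB, D->BC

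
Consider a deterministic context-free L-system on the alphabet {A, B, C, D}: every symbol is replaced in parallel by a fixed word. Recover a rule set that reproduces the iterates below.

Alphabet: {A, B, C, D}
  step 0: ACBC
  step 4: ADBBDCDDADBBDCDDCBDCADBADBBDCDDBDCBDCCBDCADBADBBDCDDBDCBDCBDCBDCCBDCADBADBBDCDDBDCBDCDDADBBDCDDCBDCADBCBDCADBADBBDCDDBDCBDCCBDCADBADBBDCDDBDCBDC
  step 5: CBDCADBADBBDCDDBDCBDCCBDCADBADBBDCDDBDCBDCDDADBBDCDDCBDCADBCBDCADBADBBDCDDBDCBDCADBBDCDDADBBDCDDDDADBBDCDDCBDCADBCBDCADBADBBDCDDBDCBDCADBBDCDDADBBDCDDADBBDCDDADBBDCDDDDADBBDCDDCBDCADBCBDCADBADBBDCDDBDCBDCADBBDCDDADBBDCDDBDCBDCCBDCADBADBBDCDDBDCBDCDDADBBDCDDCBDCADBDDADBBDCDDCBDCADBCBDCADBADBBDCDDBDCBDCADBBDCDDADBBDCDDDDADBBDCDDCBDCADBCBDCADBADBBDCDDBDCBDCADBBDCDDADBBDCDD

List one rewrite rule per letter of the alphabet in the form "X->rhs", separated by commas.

A->C, B->ADB, C->DD, D->BDC

  step 4 ⇒ step 5: ADBBDCDDADBBDCDDCBDCADBADBBDCDDBDCBDCCBDCADBADBBDCDDBDCBDCBDCBDCCBDCADBADBBDCDDBDCBDCDDADBBDCDDCBDCADBCBDCADBADBBDCDDBDCBDCCBDCADBADBBDCDDBDCBDC ⇒ C·BDC·ADB·ADB·BDC·DD·BDC·BDC·C·BDC·ADB·ADB·BDC·DD·BDC·BDC·DD·ADB·BDC·DD·C·BDC·ADB·C·BDC·ADB·ADB·BDC·DD·BDC·BDC·ADB·BDC·DD·ADB·BDC·DD·DD·ADB·BDC·DD·C·BDC·ADB·C·BDC·ADB·ADB·BDC·DD·BDC·BDC·ADB·BDC·DD·ADB·BDC·DD·ADB·BDC·DD·ADB·BDC·DD·DD·ADB·BDC·DD·C·BDC·ADB·C·BDC·ADB·ADB·BDC·DD·BDC·BDC·ADB·BDC·DD·ADB·BDC·DD·BDC·BDC·C·BDC·ADB·ADB·BDC·DD·BDC·BDC·DD·ADB·BDC·DD·C·BDC·ADB·DD·ADB·BDC·DD·C·BDC·ADB·C·BDC·ADB·ADB·BDC·DD·BDC·BDC·ADB·BDC·DD·ADB·BDC·DD·DD·ADB·BDC·DD·C·BDC·ADB·C·BDC·ADB·ADB·BDC·DD·BDC·BDC·ADB·BDC·DD·ADB·BDC·DD
    A ↦ C
    B ↦ ADB
    C ↦ DD
    D ↦ BDC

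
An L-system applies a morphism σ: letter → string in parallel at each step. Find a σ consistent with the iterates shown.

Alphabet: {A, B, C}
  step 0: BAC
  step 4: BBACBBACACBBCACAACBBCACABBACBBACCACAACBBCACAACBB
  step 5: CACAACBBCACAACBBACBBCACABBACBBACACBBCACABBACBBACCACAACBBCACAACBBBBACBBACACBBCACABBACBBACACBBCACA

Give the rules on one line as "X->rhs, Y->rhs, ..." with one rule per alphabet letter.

A->AC, B->CA, C->BB

  step 4 ⇒ step 5: BBACBBACACBBCACAACBBCACABBACBBACCACAACBBCACAACBB ⇒ CA·CA·AC·BB·CA·CA·AC·BB·AC·BB·CA·CA·BB·AC·BB·AC·AC·BB·CA·CA·BB·AC·BB·AC·CA·CA·AC·BB·CA·CA·AC·BB·BB·AC·BB·AC·AC·BB·CA·CA·BB·AC·BB·AC·AC·BB·CA·CA
    A ↦ AC
    B ↦ CA
    C ↦ BB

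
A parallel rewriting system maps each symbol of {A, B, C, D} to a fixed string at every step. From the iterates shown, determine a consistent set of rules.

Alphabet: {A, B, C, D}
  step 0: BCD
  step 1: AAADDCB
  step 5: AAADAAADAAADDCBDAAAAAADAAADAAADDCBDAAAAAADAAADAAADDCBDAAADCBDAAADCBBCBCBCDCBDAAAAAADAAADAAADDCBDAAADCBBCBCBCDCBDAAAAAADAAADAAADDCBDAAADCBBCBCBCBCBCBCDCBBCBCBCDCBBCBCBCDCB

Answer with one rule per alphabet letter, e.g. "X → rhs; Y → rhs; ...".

  step 0 ⇒ step 1: BCD ⇒ AAA·D·DCB
    B ↦ AAA
    C ↦ D
    D ↦ DCB
    A ↦ BC  (constrained at step 1)

A->BC, B->AAA, C->D, D->DCB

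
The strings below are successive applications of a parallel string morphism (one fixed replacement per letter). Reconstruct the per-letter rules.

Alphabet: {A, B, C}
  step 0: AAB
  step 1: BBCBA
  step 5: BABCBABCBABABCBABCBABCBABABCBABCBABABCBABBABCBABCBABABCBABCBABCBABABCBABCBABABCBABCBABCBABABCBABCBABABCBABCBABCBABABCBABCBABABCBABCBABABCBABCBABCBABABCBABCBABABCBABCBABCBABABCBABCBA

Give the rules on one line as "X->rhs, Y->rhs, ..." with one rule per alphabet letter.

  step 0 ⇒ step 1: AAB ⇒ B·B·CBA
    A ↦ B
    B ↦ CBA
    C ↦ BAB  (constrained at step 1)

A->B, B->CBA, C->BAB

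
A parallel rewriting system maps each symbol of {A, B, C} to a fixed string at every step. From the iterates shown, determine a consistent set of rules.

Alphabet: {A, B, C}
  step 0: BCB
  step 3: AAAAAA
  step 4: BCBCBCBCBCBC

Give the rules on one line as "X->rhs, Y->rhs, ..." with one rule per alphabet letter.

  step 3 ⇒ step 4: AAAAAA ⇒ BC·BC·BC·BC·BC·BC
    A ↦ BC
    B ↦ A  (constrained at step 0)
    C ↦ A  (constrained at step 0)

A->BC, B->A, C->A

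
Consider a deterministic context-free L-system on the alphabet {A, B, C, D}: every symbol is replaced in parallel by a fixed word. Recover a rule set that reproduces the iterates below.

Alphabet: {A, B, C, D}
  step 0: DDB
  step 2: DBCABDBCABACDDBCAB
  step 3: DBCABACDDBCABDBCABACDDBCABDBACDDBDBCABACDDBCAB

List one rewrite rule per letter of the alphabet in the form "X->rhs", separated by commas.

A->DB, B->CAB, C->ACD, D->DB

  step 2 ⇒ step 3: DBCABDBCABACDDBCAB ⇒ DB·CAB·ACD·DB·CAB·DB·CAB·ACD·DB·CAB·DB·ACD·DB·DB·CAB·ACD·DB·CAB
    A ↦ DB
    B ↦ CAB
    C ↦ ACD
    D ↦ DB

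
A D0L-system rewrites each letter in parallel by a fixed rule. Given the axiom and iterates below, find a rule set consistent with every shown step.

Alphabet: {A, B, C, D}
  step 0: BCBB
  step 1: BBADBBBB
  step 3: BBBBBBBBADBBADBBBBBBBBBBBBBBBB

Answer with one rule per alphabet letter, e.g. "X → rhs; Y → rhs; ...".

  step 0 ⇒ step 1: BCBB ⇒ BB·AD·BB·BB
    B ↦ BB
    C ↦ AD
    A ↦ C  (constrained at step 1)
    D ↦ BC  (constrained at step 1)

A->C, B->BB, C->AD, D->BC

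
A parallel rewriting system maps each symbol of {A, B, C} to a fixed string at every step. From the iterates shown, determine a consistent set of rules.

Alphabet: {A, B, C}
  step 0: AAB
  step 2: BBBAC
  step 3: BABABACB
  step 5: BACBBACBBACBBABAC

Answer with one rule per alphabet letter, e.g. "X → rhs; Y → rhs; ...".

A->C, B->BA, C->B

  step 2 ⇒ step 3: BBBAC ⇒ BA·BA·BA·C·B
    A ↦ C
    B ↦ BA
    C ↦ B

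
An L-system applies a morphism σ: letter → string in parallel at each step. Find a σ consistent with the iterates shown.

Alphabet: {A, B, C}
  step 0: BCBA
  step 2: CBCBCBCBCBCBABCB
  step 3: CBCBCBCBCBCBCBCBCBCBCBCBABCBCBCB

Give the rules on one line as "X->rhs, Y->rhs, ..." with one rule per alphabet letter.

A->AB, B->CB, C->CB

  step 2 ⇒ step 3: CBCBCBCBCBCBABCB ⇒ CB·CB·CB·CB·CB·CB·CB·CB·CB·CB·CB·CB·AB·CB·CB·CB
    A ↦ AB
    B ↦ CB
    C ↦ CB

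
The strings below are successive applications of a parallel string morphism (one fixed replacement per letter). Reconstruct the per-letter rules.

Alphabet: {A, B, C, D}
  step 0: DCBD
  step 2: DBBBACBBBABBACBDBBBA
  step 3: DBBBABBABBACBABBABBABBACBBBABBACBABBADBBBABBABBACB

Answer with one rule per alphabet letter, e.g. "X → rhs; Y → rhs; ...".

  step 2 ⇒ step 3: DBBBACBBBABBACBDBBBA ⇒ DB·BBA·BBA·BBA·CB·A·BBA·BBA·BBA·CB·BBA·BBA·CB·A·BBA·DB·BBA·BBA·BBA·CB
    A ↦ CB
    B ↦ BBA
    C ↦ A
    D ↦ DB

A->CB, B->BBA, C->A, D->DB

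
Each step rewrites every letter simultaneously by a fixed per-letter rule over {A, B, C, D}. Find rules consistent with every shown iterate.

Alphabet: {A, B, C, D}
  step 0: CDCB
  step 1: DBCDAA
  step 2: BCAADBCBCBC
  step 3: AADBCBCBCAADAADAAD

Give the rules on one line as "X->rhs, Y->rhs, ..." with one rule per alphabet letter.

  step 2 ⇒ step 3: BCAADBCBCBC ⇒ AA·D·BC·BC·BC·AA·D·AA·D·AA·D
    A ↦ BC
    B ↦ AA
    C ↦ D
    D ↦ BC

A->BC, B->AA, C->D, D->BC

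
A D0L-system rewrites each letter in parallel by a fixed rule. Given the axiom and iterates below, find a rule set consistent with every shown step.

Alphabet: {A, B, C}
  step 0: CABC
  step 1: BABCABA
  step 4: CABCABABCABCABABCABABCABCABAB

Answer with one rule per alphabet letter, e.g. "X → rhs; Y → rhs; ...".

  step 0 ⇒ step 1: CABC ⇒ BA·B·CA·BA
    A ↦ B
    B ↦ CA
    C ↦ BA

A->B, B->CA, C->BA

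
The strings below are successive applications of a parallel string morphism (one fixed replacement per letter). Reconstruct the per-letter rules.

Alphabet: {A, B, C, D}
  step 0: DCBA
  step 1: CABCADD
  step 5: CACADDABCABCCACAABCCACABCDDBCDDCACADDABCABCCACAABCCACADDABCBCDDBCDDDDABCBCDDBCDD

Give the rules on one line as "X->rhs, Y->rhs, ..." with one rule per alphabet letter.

A->DD, B->A, C->BC, D->CA

  step 0 ⇒ step 1: DCBA ⇒ CA·BC·A·DD
    A ↦ DD
    B ↦ A
    C ↦ BC
    D ↦ CA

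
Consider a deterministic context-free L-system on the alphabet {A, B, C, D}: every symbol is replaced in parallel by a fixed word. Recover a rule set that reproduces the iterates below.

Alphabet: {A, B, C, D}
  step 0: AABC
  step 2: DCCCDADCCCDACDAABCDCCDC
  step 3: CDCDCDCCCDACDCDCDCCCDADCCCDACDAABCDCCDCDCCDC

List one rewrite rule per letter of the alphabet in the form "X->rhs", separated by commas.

  step 2 ⇒ step 3: DCCCDADCCCDACDAABCDCCDC ⇒ C·DC·DC·DC·C·CDA·C·DC·DC·DC·C·CDA·DC·C·CDA·CDA·ABC·DC·C·DC·DC·C·DC
    A ↦ CDA
    B ↦ ABC
    C ↦ DC
    D ↦ C

A->CDA, B->ABC, C->DC, D->C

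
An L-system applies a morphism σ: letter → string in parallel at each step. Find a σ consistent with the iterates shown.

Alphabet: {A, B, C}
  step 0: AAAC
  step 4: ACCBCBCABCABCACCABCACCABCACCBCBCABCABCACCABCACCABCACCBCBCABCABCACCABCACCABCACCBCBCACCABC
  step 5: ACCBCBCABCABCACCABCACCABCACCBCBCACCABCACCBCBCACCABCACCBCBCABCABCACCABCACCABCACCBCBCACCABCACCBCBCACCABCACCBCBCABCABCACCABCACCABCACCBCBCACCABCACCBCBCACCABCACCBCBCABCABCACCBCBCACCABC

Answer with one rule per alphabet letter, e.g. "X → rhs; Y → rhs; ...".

  step 4 ⇒ step 5: ACCBCBCABCABCACCABCACCABCACCBCBCABCABCACCABCACCABCACCBCBCABCABCACCABCACCABCACCBCBCACCABC ⇒ ACC·BC·BC·A·BC·A·BC·ACC·A·BC·ACC·A·BC·ACC·BC·BC·ACC·A·BC·ACC·BC·BC·ACC·A·BC·ACC·BC·BC·A·BC·A·BC·ACC·A·BC·ACC·A·BC·ACC·BC·BC·ACC·A·BC·ACC·BC·BC·ACC·A·BC·ACC·BC·BC·A·BC·A·BC·ACC·A·BC·ACC·A·BC·ACC·BC·BC·ACC·A·BC·ACC·BC·BC·ACC·A·BC·ACC·BC·BC·A·BC·A·BC·ACC·BC·BC·ACC·A·BC
    A ↦ ACC
    B ↦ A
    C ↦ BC

A->ACC, B->A, C->BC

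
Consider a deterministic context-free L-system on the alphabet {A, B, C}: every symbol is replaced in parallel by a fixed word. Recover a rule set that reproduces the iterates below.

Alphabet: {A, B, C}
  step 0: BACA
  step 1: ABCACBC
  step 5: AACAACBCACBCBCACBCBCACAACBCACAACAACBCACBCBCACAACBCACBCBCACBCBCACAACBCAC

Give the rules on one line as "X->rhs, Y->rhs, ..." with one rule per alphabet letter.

  step 0 ⇒ step 1: BACA ⇒ A·BC·AC·BC
    A ↦ BC
    B ↦ A
    C ↦ AC

A->BC, B->A, C->AC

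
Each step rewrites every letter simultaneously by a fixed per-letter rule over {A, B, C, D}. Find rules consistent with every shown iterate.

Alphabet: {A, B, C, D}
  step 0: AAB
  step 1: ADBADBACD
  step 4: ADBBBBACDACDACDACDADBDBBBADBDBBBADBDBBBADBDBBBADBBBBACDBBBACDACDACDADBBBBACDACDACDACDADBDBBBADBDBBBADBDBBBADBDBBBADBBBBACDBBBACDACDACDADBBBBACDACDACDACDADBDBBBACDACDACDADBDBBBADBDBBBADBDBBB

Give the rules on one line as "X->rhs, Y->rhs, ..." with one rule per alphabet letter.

A->ADB, B->ACD, C->D, D->BBB

  step 0 ⇒ step 1: AAB ⇒ ADB·ADB·ACD
    A ↦ ADB
    B ↦ ACD
    C ↦ D  (constrained at step 1)
    D ↦ BBB  (constrained at step 1)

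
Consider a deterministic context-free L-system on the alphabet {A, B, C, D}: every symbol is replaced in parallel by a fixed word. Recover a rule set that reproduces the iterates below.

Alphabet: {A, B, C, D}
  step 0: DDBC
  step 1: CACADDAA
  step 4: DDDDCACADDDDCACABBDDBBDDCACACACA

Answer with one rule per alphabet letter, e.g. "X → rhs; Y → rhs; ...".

  step 0 ⇒ step 1: DDBC ⇒ CA·CA·DD·AA
    B ↦ DD
    C ↦ AA
    D ↦ CA
    A ↦ B  (constrained at step 1)

A->B, B->DD, C->AA, D->CA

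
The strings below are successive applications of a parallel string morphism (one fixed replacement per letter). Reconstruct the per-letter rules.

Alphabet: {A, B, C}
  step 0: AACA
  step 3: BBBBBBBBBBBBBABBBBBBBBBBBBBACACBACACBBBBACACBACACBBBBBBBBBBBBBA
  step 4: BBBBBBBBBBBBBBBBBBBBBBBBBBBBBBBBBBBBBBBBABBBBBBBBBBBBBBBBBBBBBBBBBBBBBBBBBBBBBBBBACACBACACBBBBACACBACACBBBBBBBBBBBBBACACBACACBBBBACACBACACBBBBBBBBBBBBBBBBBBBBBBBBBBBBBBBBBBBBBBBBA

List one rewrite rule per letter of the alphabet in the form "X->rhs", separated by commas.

  step 3 ⇒ step 4: BBBBBBBBBBBBBABBBBBBBBBBBBBACACBACACBBBBACACBACACBBBBBBBBBBBBBA ⇒ BBB·BBB·BBB·BBB·BBB·BBB·BBB·BBB·BBB·BBB·BBB·BBB·BBB·BA·BBB·BBB·BBB·BBB·BBB·BBB·BBB·BBB·BBB·BBB·BBB·BBB·BBB·BA·CAC·BA·CAC·BBB·BA·CAC·BA·CAC·BBB·BBB·BBB·BBB·BA·CAC·BA·CAC·BBB·BA·CAC·BA·CAC·BBB·BBB·BBB·BBB·BBB·BBB·BBB·BBB·BBB·BBB·BBB·BBB·BBB·BA
    A ↦ BA
    B ↦ BBB
    C ↦ CAC

A->BA, B->BBB, C->CAC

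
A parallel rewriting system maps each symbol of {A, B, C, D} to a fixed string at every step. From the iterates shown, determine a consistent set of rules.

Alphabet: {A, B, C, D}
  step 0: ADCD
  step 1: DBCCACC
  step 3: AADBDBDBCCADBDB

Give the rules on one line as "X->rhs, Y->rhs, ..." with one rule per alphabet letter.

A->DB, B->A, C->A, D->CC

  step 0 ⇒ step 1: ADCD ⇒ DB·CC·A·CC
    A ↦ DB
    C ↦ A
    D ↦ CC
    B ↦ A  (constrained at step 1)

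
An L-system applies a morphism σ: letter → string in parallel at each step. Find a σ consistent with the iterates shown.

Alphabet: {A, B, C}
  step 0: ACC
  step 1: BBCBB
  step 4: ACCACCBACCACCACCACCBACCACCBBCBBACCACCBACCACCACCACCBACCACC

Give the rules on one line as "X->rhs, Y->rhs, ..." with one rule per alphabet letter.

A->BBC, B->ACC, C->B

  step 0 ⇒ step 1: ACC ⇒ BBC·B·B
    A ↦ BBC
    C ↦ B
    B ↦ ACC  (constrained at step 1)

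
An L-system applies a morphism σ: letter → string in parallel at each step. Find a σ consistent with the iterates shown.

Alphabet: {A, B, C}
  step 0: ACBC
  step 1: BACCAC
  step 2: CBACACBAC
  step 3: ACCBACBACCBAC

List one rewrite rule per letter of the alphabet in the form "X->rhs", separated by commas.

A->B, B->C, C->AC

  step 2 ⇒ step 3: CBACACBAC ⇒ AC·C·B·AC·B·AC·C·B·AC
    A ↦ B
    B ↦ C
    C ↦ AC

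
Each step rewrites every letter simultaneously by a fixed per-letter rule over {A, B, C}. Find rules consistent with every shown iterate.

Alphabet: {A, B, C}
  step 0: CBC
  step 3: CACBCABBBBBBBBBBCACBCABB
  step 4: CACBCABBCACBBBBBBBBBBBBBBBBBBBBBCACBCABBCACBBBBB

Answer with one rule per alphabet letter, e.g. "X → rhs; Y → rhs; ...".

  step 3 ⇒ step 4: CACBCABBBBBBBBBBCACBCABB ⇒ CA·CB·CA·BB·CA·CB·BB·BB·BB·BB·BB·BB·BB·BB·BB·BB·CA·CB·CA·BB·CA·CB·BB·BB
    A ↦ CB
    B ↦ BB
    C ↦ CA

A->CB, B->BB, C->CA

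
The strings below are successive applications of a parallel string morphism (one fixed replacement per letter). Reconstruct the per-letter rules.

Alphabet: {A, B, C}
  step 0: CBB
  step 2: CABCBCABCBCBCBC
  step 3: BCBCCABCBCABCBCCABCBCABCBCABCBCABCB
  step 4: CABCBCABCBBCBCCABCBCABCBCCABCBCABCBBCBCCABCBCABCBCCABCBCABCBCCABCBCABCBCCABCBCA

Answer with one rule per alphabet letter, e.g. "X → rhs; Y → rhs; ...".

  step 3 ⇒ step 4: BCBCCABCBCABCBCCABCBCABCBCABCBCABCB ⇒ CA·BCB·CA·BCB·BCB·C·CA·BCB·CA·BCB·C·CA·BCB·CA·BCB·BCB·C·CA·BCB·CA·BCB·C·CA·BCB·CA·BCB·C·CA·BCB·CA·BCB·C·CA·BCB·CA
    A ↦ C
    B ↦ CA
    C ↦ BCB

A->C, B->CA, C->BCB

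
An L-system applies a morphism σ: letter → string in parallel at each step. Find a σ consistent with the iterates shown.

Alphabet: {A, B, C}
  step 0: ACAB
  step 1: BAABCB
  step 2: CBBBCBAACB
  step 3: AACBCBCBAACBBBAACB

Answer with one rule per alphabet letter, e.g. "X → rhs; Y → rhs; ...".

  step 2 ⇒ step 3: CBBBCBAACB ⇒ AA·CB·CB·CB·AA·CB·B·B·AA·CB
    A ↦ B
    B ↦ CB
    C ↦ AA

A->B, B->CB, C->AA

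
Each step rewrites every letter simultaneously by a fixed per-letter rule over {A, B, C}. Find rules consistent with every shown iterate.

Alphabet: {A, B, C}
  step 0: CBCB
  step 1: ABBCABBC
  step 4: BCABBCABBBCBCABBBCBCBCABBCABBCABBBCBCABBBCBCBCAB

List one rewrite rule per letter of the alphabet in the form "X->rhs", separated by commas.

A->B, B->BC, C->AB

  step 0 ⇒ step 1: CBCB ⇒ AB·BC·AB·BC
    B ↦ BC
    C ↦ AB
    A ↦ B  (constrained at step 1)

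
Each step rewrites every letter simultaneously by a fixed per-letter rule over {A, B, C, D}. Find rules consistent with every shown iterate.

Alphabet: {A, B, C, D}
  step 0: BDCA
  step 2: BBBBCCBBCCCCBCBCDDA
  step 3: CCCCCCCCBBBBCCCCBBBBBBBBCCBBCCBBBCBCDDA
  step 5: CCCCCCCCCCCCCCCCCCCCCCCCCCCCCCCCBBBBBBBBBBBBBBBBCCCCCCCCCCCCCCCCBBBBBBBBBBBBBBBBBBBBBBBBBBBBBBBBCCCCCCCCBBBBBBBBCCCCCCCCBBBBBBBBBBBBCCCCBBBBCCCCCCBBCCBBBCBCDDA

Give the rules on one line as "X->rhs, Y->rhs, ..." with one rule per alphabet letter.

A->DDA, B->CC, C->BB, D->BC

  step 2 ⇒ step 3: BBBBCCBBCCCCBCBCDDA ⇒ CC·CC·CC·CC·BB·BB·CC·CC·BB·BB·BB·BB·CC·BB·CC·BB·BC·BC·DDA
    A ↦ DDA
    B ↦ CC
    C ↦ BB
    D ↦ BC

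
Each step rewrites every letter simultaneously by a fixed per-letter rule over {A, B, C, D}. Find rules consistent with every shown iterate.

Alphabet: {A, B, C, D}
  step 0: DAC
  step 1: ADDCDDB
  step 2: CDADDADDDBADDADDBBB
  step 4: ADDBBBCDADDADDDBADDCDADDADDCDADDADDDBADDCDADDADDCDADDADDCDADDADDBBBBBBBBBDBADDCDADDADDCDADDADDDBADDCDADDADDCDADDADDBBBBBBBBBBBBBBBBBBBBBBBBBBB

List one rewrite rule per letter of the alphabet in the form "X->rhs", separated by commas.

A->CD, B->BBB, C->DB, D->ADD

  step 1 ⇒ step 2: ADDCDDB ⇒ CD·ADD·ADD·DB·ADD·ADD·BBB
    A ↦ CD
    B ↦ BBB
    C ↦ DB
    D ↦ ADD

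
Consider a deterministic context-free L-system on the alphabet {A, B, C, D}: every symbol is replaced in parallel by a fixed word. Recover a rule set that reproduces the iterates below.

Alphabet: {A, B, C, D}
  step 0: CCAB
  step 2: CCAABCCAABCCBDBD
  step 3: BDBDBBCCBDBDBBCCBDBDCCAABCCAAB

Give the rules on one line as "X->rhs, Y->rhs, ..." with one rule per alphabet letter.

  step 2 ⇒ step 3: CCAABCCAABCCBDBD ⇒ BD·BD·B·B·CC·BD·BD·B·B·CC·BD·BD·CC·AAB·CC·AAB
    A ↦ B
    B ↦ CC
    C ↦ BD
    D ↦ AAB

A->B, B->CC, C->BD, D->AAB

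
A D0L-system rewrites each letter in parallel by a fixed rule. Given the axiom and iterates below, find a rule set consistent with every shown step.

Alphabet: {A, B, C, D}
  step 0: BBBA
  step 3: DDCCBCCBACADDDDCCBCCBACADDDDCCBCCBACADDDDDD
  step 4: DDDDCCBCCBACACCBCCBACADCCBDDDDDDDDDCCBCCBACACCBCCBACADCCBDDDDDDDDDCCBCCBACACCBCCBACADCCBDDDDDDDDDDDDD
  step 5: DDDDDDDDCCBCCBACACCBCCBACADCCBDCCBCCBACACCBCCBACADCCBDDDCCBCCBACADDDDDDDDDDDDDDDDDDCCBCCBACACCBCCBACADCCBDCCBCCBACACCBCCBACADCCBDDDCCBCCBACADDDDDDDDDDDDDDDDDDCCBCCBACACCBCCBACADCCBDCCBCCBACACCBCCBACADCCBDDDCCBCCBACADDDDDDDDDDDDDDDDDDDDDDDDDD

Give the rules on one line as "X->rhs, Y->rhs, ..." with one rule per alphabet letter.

  step 4 ⇒ step 5: DDDDCCBCCBACACCBCCBACADCCBDDDDDDDDDCCBCCBACACCBCCBACADCCBDDDDDDDDDCCBCCBACACCBCCBACADCCBDDDDDDDDDDDDD ⇒ DD·DD·DD·DD·CCB·CCB·ACA·CCB·CCB·ACA·D·CCB·D·CCB·CCB·ACA·CCB·CCB·ACA·D·CCB·D·DD·CCB·CCB·ACA·DD·DD·DD·DD·DD·DD·DD·DD·DD·CCB·CCB·ACA·CCB·CCB·ACA·D·CCB·D·CCB·CCB·ACA·CCB·CCB·ACA·D·CCB·D·DD·CCB·CCB·ACA·DD·DD·DD·DD·DD·DD·DD·DD·DD·CCB·CCB·ACA·CCB·CCB·ACA·D·CCB·D·CCB·CCB·ACA·CCB·CCB·ACA·D·CCB·D·DD·CCB·CCB·ACA·DD·DD·DD·DD·DD·DD·DD·DD·DD·DD·DD·DD·DD
    A ↦ D
    B ↦ ACA
    C ↦ CCB
    D ↦ DD

A->D, B->ACA, C->CCB, D->DD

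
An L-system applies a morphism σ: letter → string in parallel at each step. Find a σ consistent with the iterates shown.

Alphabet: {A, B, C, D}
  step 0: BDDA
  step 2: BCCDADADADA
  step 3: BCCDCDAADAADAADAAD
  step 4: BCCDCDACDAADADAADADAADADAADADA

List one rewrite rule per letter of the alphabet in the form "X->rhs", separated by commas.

  step 3 ⇒ step 4: BCCDCDAADAADAADAAD ⇒ BC·CD·CD·A·CD·A·AD·AD·A·AD·AD·A·AD·AD·A·AD·AD·A
    A ↦ AD
    B ↦ BC
    C ↦ CD
    D ↦ A

A->AD, B->BC, C->CD, D->A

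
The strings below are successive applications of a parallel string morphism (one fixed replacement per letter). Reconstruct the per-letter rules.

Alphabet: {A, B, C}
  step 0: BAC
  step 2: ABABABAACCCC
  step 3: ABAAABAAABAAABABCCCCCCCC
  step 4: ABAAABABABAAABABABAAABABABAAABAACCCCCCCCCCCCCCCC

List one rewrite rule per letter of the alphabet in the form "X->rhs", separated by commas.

  step 3 ⇒ step 4: ABAAABAAABAAABABCCCCCCCC ⇒ AB·AA·AB·AB·AB·AA·AB·AB·AB·AA·AB·AB·AB·AA·AB·AA·CC·CC·CC·CC·CC·CC·CC·CC
    A ↦ AB
    B ↦ AA
    C ↦ CC

A->AB, B->AA, C->CC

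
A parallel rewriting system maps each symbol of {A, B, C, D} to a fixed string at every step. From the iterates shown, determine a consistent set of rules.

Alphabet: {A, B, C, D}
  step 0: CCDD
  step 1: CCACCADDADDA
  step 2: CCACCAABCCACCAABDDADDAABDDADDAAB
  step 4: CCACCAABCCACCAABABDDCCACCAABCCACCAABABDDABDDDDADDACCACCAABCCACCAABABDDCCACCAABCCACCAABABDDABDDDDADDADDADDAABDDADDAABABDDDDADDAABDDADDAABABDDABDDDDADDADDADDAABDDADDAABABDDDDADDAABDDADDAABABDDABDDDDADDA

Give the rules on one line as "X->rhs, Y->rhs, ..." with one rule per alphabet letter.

A->AB, B->DD, C->CCA, D->DDA

  step 1 ⇒ step 2: CCACCADDADDA ⇒ CCA·CCA·AB·CCA·CCA·AB·DDA·DDA·AB·DDA·DDA·AB
    A ↦ AB
    C ↦ CCA
    D ↦ DDA
    B ↦ DD  (constrained at step 2)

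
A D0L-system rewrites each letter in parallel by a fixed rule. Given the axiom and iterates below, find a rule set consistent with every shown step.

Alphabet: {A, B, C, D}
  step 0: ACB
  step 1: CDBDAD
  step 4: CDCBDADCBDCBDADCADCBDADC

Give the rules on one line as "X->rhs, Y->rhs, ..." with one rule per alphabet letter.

A->CD, B->AD, C->BD, D->C

  step 0 ⇒ step 1: ACB ⇒ CD·BD·AD
    A ↦ CD
    B ↦ AD
    C ↦ BD
    D ↦ C  (constrained at step 1)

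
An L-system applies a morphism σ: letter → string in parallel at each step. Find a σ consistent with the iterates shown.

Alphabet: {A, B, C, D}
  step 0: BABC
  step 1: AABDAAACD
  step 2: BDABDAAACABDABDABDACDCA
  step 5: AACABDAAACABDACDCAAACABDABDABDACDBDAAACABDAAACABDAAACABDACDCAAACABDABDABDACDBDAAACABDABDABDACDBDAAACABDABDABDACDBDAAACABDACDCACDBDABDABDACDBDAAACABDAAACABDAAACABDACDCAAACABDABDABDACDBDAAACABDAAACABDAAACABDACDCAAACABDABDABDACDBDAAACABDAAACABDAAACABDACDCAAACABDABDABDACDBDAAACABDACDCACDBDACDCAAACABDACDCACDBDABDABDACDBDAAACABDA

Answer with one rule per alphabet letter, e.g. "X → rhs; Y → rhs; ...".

A->BDA, B->AA, C->CD, D->CA

  step 1 ⇒ step 2: AABDAAACD ⇒ BDA·BDA·AA·CA·BDA·BDA·BDA·CD·CA
    A ↦ BDA
    B ↦ AA
    C ↦ CD
    D ↦ CA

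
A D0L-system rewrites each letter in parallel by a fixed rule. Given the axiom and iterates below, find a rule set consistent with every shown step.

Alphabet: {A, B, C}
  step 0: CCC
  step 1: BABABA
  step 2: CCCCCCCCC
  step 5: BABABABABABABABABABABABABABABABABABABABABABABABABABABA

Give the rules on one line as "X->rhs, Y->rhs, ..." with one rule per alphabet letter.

  step 1 ⇒ step 2: BABABA ⇒ C·CC·C·CC·C·CC
    A ↦ CC
    B ↦ C
  step 0 ⇒ step 1: CCC ⇒ BA·BA·BA
    C ↦ BA

A->CC, B->C, C->BA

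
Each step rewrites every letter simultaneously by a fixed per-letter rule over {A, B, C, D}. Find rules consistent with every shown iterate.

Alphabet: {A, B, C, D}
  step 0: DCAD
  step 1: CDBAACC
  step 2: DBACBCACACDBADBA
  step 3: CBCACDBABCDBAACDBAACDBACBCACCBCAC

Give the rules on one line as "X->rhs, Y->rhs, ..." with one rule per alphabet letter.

  step 2 ⇒ step 3: DBACBCACACDBADBA ⇒ C·BC·AC·DBA·BC·DBA·AC·DBA·AC·DBA·C·BC·AC·C·BC·AC
    A ↦ AC
    B ↦ BC
    C ↦ DBA
    D ↦ C

A->AC, B->BC, C->DBA, D->C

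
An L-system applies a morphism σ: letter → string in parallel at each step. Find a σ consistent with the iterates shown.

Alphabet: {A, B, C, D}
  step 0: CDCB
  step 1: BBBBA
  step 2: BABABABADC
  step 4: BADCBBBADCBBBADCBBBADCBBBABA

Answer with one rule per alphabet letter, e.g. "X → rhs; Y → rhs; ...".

A->DC, B->BA, C->B, D->B

  step 1 ⇒ step 2: BBBBA ⇒ BA·BA·BA·BA·DC
    A ↦ DC
    B ↦ BA
  step 0 ⇒ step 1: CDCB ⇒ B·B·B·BA
    C ↦ B
  step 0 ⇒ step 1: CDCB ⇒ B·B·B·BA
    D ↦ B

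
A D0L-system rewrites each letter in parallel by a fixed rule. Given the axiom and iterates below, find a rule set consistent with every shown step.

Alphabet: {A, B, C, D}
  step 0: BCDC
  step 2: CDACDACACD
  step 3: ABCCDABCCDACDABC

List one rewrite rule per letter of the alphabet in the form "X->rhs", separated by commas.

  step 2 ⇒ step 3: CDACDACACD ⇒ A·BC·CD·A·BC·CD·A·CD·A·BC
    A ↦ CD
    C ↦ A
    D ↦ BC
    B ↦ AC  (constrained at step 0)

A->CD, B->AC, C->A, D->BC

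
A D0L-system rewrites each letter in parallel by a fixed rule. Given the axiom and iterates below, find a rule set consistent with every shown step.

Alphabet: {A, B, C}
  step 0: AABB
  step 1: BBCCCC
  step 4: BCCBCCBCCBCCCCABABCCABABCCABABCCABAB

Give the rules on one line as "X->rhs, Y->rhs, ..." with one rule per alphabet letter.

A->B, B->CC, C->AB

  step 0 ⇒ step 1: AABB ⇒ B·B·CC·CC
    A ↦ B
    B ↦ CC
    C ↦ AB  (constrained at step 1)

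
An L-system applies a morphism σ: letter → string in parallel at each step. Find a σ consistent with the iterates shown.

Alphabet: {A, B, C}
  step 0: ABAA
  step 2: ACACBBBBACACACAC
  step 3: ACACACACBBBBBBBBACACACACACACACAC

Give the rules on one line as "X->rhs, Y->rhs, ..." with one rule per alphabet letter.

A->AC, B->BB, C->AC

  step 2 ⇒ step 3: ACACBBBBACACACAC ⇒ AC·AC·AC·AC·BB·BB·BB·BB·AC·AC·AC·AC·AC·AC·AC·AC
    A ↦ AC
    B ↦ BB
    C ↦ AC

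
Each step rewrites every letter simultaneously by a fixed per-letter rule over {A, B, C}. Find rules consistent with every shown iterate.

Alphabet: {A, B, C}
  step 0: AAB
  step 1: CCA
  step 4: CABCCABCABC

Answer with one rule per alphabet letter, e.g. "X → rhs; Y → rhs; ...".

A->C, B->A, C->BC

  step 0 ⇒ step 1: AAB ⇒ C·C·A
    A ↦ C
    B ↦ A
    C ↦ BC  (constrained at step 1)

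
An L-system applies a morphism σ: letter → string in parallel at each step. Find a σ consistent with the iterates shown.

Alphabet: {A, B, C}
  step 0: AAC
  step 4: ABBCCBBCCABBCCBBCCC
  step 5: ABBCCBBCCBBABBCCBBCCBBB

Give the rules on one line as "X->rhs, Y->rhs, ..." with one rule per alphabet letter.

A->ABB, B->C, C->B

  step 4 ⇒ step 5: ABBCCBBCCABBCCBBCCC ⇒ ABB·C·C·B·B·C·C·B·B·ABB·C·C·B·B·C·C·B·B·B
    A ↦ ABB
    B ↦ C
    C ↦ B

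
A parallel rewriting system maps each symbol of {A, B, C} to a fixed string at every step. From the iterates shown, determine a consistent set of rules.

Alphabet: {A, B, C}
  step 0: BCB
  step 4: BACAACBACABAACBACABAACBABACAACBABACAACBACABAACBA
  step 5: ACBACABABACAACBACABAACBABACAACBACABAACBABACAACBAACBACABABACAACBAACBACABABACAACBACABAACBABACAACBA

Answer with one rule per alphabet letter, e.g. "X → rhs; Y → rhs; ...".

  step 4 ⇒ step 5: BACAACBACABAACBACABAACBABACAACBABACAACBACABAACBA ⇒ AC·BA·CA·BA·BA·CA·AC·BA·CA·BA·AC·BA·BA·CA·AC·BA·CA·BA·AC·BA·BA·CA·AC·BA·AC·BA·CA·BA·BA·CA·AC·BA·AC·BA·CA·BA·BA·CA·AC·BA·CA·BA·AC·BA·BA·CA·AC·BA
    A ↦ BA
    B ↦ AC
    C ↦ CA

A->BA, B->AC, C->CA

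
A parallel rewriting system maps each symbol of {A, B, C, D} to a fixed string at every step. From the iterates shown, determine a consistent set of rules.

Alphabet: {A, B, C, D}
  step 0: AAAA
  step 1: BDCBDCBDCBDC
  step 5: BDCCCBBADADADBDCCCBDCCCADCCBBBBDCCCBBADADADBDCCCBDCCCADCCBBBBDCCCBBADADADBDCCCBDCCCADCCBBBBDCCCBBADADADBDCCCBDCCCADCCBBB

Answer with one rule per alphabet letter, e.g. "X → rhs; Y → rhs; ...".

A->BDC, B->AD, C->B, D->CC

  step 0 ⇒ step 1: AAAA ⇒ BDC·BDC·BDC·BDC
    A ↦ BDC
    B ↦ AD  (constrained at step 1)
    C ↦ B  (constrained at step 1)
    D ↦ CC  (constrained at step 1)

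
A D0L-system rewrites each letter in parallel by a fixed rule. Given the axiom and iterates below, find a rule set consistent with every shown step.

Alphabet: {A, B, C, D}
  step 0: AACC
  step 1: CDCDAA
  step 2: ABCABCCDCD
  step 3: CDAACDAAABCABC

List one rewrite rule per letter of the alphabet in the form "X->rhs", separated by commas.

A->CD, B->A, C->A, D->BC

  step 2 ⇒ step 3: ABCABCCDCD ⇒ CD·A·A·CD·A·A·A·BC·A·BC
    A ↦ CD
    B ↦ A
    C ↦ A
    D ↦ BC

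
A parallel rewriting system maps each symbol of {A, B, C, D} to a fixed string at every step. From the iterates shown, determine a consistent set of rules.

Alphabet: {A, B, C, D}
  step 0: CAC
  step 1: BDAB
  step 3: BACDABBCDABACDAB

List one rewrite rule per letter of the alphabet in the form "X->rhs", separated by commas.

  step 0 ⇒ step 1: CAC ⇒ B·DA·B
    A ↦ DA
    C ↦ B
    B ↦ BAC  (constrained at step 1)
    D ↦ C  (constrained at step 1)

A->DA, B->BAC, C->B, D->C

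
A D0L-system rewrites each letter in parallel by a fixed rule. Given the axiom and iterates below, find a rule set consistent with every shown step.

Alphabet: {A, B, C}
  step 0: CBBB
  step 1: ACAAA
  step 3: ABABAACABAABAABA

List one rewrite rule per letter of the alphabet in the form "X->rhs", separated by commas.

  step 0 ⇒ step 1: CBBB ⇒ AC·A·A·A
    B ↦ A
    C ↦ AC
    A ↦ BA  (constrained at step 1)

A->BA, B->A, C->AC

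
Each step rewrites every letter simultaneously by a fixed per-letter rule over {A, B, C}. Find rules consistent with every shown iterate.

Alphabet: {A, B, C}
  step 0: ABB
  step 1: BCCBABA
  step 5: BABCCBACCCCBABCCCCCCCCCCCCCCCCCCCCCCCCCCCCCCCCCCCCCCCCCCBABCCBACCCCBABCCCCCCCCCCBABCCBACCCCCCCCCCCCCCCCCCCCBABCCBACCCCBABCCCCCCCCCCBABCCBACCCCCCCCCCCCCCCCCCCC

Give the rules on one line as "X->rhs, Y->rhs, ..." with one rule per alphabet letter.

A->BCC, B->BA, C->CC

  step 0 ⇒ step 1: ABB ⇒ BCC·BA·BA
    A ↦ BCC
    B ↦ BA
    C ↦ CC  (constrained at step 1)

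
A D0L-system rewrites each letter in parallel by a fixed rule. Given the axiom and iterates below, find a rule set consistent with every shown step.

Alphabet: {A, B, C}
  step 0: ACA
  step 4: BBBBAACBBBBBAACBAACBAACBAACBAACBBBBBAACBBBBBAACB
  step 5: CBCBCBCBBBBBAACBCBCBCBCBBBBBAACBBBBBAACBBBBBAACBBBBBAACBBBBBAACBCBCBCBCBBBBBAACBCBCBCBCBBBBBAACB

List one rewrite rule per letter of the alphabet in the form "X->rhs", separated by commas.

A->BB, B->CB, C->AA

  step 4 ⇒ step 5: BBBBAACBBBBBAACBAACBAACBAACBAACBBBBBAACBBBBBAACB ⇒ CB·CB·CB·CB·BB·BB·AA·CB·CB·CB·CB·CB·BB·BB·AA·CB·BB·BB·AA·CB·BB·BB·AA·CB·BB·BB·AA·CB·BB·BB·AA·CB·CB·CB·CB·CB·BB·BB·AA·CB·CB·CB·CB·CB·BB·BB·AA·CB
    A ↦ BB
    B ↦ CB
    C ↦ AA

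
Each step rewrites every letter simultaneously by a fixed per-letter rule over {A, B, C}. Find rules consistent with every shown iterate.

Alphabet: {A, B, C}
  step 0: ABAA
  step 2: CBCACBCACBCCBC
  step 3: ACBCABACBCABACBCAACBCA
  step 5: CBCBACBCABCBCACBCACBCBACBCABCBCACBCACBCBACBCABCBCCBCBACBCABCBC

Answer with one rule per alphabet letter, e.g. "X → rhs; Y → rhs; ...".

  step 2 ⇒ step 3: CBCACBCACBCCBC ⇒ A·CBC·A·B·A·CBC·A·B·A·CBC·A·A·CBC·A
    A ↦ B
    B ↦ CBC
    C ↦ A

A->B, B->CBC, C->A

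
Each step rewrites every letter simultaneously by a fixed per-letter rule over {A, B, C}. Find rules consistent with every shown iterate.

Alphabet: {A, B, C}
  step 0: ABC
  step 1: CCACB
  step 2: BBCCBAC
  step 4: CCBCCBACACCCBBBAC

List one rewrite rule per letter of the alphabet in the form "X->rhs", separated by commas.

  step 1 ⇒ step 2: CCACB ⇒ B·B·CC·B·AC
    A ↦ CC
    B ↦ AC
    C ↦ B

A->CC, B->AC, C->B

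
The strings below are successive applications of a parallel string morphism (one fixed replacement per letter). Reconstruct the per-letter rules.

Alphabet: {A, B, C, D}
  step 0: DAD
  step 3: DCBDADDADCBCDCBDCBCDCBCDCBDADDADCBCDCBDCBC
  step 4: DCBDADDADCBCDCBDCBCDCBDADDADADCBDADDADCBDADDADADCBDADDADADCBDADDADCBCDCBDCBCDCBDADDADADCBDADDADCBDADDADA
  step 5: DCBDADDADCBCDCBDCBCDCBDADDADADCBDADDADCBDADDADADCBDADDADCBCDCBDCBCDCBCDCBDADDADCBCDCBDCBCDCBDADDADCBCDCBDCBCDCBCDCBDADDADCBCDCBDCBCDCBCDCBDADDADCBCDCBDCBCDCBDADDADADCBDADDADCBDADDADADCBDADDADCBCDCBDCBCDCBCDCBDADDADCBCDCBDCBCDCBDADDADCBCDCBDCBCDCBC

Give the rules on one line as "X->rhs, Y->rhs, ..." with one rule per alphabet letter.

A->C, B->DDA, C->DA, D->DCB

  step 4 ⇒ step 5: DCBDADDADCBCDCBDCBCDCBDADDADADCBDADDADCBDADDADADCBDADDADADCBDADDADCBCDCBDCBCDCBDADDADADCBDADDADCBDADDADA ⇒ DCB·DA·DDA·DCB·C·DCB·DCB·C·DCB·DA·DDA·DA·DCB·DA·DDA·DCB·DA·DDA·DA·DCB·DA·DDA·DCB·C·DCB·DCB·C·DCB·C·DCB·DA·DDA·DCB·C·DCB·DCB·C·DCB·DA·DDA·DCB·C·DCB·DCB·C·DCB·C·DCB·DA·DDA·DCB·C·DCB·DCB·C·DCB·C·DCB·DA·DDA·DCB·C·DCB·DCB·C·DCB·DA·DDA·DA·DCB·DA·DDA·DCB·DA·DDA·DA·DCB·DA·DDA·DCB·C·DCB·DCB·C·DCB·C·DCB·DA·DDA·DCB·C·DCB·DCB·C·DCB·DA·DDA·DCB·C·DCB·DCB·C·DCB·C
    A ↦ C
    B ↦ DDA
    C ↦ DA
    D ↦ DCB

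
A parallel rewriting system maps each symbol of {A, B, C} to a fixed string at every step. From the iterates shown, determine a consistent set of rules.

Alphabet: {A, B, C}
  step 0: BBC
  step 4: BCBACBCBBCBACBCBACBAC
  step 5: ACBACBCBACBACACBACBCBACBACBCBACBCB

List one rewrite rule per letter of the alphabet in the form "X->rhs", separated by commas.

  step 4 ⇒ step 5: BCBACBCBBCBACBCBACBAC ⇒ AC·B·AC·BC·B·AC·B·AC·AC·B·AC·BC·B·AC·B·AC·BC·B·AC·BC·B
    A ↦ BC
    B ↦ AC
    C ↦ B

A->BC, B->AC, C->B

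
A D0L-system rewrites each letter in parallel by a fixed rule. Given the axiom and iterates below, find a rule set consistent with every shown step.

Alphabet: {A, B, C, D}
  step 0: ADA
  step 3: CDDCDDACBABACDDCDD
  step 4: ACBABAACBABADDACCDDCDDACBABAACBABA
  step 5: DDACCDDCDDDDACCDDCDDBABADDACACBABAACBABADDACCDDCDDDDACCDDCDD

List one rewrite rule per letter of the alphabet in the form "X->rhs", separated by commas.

  step 4 ⇒ step 5: ACBABAACBABADDACCDDCDDACBABAACBABA ⇒ DD·AC·C·DD·C·DD·DD·AC·C·DD·C·DD·BA·BA·DD·AC·AC·BA·BA·AC·BA·BA·DD·AC·C·DD·C·DD·DD·AC·C·DD·C·DD
    A ↦ DD
    B ↦ C
    C ↦ AC
    D ↦ BA

A->DD, B->C, C->AC, D->BA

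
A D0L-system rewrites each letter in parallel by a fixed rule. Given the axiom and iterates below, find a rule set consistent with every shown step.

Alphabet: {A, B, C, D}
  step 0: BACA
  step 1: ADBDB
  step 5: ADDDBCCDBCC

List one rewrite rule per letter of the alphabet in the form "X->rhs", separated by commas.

  step 0 ⇒ step 1: BACA ⇒ AD·B·D·B
    A ↦ B
    B ↦ AD
    C ↦ D
    D ↦ C  (constrained at step 1)

A->B, B->AD, C->D, D->C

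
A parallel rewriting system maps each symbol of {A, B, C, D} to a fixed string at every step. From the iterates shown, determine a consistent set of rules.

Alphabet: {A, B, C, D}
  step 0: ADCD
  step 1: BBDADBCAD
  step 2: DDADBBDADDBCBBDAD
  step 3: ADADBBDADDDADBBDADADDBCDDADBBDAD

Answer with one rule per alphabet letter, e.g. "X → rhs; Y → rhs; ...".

  step 2 ⇒ step 3: DDADBBDADDBCBBDAD ⇒ AD·AD·BBD·AD·D·D·AD·BBD·AD·AD·D·BC·D·D·AD·BBD·AD
    A ↦ BBD
    B ↦ D
    C ↦ BC
    D ↦ AD

A->BBD, B->D, C->BC, D->AD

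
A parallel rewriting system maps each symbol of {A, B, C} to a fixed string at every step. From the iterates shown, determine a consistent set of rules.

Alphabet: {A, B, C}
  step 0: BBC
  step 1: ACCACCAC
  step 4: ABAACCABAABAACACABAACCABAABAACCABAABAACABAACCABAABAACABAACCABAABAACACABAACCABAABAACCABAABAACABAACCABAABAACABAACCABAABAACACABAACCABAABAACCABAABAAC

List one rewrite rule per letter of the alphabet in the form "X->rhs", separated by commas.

  step 0 ⇒ step 1: BBC ⇒ ACC·ACC·AC
    B ↦ ACC
    C ↦ AC
    A ↦ ABA  (constrained at step 1)

A->ABA, B->ACC, C->AC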